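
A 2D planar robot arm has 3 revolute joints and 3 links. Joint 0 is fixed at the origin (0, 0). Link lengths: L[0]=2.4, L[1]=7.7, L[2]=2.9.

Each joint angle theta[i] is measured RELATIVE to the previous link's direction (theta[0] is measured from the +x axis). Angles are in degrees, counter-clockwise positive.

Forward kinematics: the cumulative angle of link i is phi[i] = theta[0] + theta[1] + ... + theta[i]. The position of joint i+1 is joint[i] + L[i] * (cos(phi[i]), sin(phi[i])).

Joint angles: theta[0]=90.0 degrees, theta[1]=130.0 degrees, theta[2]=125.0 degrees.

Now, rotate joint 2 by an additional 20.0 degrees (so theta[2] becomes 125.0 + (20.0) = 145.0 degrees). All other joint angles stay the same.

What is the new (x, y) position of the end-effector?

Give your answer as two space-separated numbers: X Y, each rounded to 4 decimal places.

Answer: -3.0096 -2.2967

Derivation:
joint[0] = (0.0000, 0.0000)  (base)
link 0: phi[0] = 90 = 90 deg
  cos(90 deg) = 0.0000, sin(90 deg) = 1.0000
  joint[1] = (0.0000, 0.0000) + 2.4 * (0.0000, 1.0000) = (0.0000 + 0.0000, 0.0000 + 2.4000) = (0.0000, 2.4000)
link 1: phi[1] = 90 + 130 = 220 deg
  cos(220 deg) = -0.7660, sin(220 deg) = -0.6428
  joint[2] = (0.0000, 2.4000) + 7.7 * (-0.7660, -0.6428) = (0.0000 + -5.8985, 2.4000 + -4.9495) = (-5.8985, -2.5495)
link 2: phi[2] = 90 + 130 + 145 = 365 deg
  cos(365 deg) = 0.9962, sin(365 deg) = 0.0872
  joint[3] = (-5.8985, -2.5495) + 2.9 * (0.9962, 0.0872) = (-5.8985 + 2.8890, -2.5495 + 0.2528) = (-3.0096, -2.2967)
End effector: (-3.0096, -2.2967)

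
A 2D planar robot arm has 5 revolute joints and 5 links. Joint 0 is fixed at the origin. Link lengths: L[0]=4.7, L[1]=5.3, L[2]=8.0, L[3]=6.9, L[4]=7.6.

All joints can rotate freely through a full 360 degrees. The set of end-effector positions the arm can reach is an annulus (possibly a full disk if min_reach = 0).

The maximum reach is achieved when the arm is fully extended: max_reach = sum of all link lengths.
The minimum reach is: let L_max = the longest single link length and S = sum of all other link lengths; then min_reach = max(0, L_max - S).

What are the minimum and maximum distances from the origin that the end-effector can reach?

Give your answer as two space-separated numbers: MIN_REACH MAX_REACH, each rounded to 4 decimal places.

Answer: 0.0000 32.5000

Derivation:
Link lengths: [4.7, 5.3, 8.0, 6.9, 7.6]
max_reach = 4.7 + 5.3 + 8 + 6.9 + 7.6 = 32.5
L_max = max([4.7, 5.3, 8.0, 6.9, 7.6]) = 8
S (sum of others) = 32.5 - 8 = 24.5
min_reach = max(0, 8 - 24.5) = max(0, -16.5) = 0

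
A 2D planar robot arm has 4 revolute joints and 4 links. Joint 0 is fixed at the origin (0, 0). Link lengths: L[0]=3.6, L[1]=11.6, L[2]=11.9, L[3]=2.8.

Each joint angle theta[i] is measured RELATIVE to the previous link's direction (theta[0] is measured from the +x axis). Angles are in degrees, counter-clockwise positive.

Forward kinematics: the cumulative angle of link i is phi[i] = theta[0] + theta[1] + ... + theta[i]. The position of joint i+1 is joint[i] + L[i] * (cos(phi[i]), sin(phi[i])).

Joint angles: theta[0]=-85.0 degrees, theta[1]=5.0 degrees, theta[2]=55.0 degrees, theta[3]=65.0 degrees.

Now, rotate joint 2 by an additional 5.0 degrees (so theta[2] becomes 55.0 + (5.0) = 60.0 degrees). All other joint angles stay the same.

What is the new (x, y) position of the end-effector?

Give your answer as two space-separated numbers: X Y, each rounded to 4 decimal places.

Answer: 15.4903 -17.1002

Derivation:
joint[0] = (0.0000, 0.0000)  (base)
link 0: phi[0] = -85 = -85 deg
  cos(-85 deg) = 0.0872, sin(-85 deg) = -0.9962
  joint[1] = (0.0000, 0.0000) + 3.6 * (0.0872, -0.9962) = (0.0000 + 0.3138, 0.0000 + -3.5863) = (0.3138, -3.5863)
link 1: phi[1] = -85 + 5 = -80 deg
  cos(-80 deg) = 0.1736, sin(-80 deg) = -0.9848
  joint[2] = (0.3138, -3.5863) + 11.6 * (0.1736, -0.9848) = (0.3138 + 2.0143, -3.5863 + -11.4238) = (2.3281, -15.0101)
link 2: phi[2] = -85 + 5 + 60 = -20 deg
  cos(-20 deg) = 0.9397, sin(-20 deg) = -0.3420
  joint[3] = (2.3281, -15.0101) + 11.9 * (0.9397, -0.3420) = (2.3281 + 11.1823, -15.0101 + -4.0700) = (13.5104, -19.0801)
link 3: phi[3] = -85 + 5 + 60 + 65 = 45 deg
  cos(45 deg) = 0.7071, sin(45 deg) = 0.7071
  joint[4] = (13.5104, -19.0801) + 2.8 * (0.7071, 0.7071) = (13.5104 + 1.9799, -19.0801 + 1.9799) = (15.4903, -17.1002)
End effector: (15.4903, -17.1002)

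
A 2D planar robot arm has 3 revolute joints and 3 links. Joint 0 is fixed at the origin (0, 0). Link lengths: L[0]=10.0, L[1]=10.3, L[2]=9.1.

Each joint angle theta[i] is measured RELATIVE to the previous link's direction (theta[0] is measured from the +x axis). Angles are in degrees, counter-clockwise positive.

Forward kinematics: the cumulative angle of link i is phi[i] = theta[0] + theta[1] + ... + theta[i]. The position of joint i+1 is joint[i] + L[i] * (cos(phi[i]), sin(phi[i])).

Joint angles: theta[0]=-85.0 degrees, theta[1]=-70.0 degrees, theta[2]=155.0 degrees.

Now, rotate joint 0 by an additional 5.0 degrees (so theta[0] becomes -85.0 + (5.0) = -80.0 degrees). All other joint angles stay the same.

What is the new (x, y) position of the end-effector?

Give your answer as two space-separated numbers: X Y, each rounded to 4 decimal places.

joint[0] = (0.0000, 0.0000)  (base)
link 0: phi[0] = -80 = -80 deg
  cos(-80 deg) = 0.1736, sin(-80 deg) = -0.9848
  joint[1] = (0.0000, 0.0000) + 10 * (0.1736, -0.9848) = (0.0000 + 1.7365, 0.0000 + -9.8481) = (1.7365, -9.8481)
link 1: phi[1] = -80 + -70 = -150 deg
  cos(-150 deg) = -0.8660, sin(-150 deg) = -0.5000
  joint[2] = (1.7365, -9.8481) + 10.3 * (-0.8660, -0.5000) = (1.7365 + -8.9201, -9.8481 + -5.1500) = (-7.1836, -14.9981)
link 2: phi[2] = -80 + -70 + 155 = 5 deg
  cos(5 deg) = 0.9962, sin(5 deg) = 0.0872
  joint[3] = (-7.1836, -14.9981) + 9.1 * (0.9962, 0.0872) = (-7.1836 + 9.0654, -14.9981 + 0.7931) = (1.8818, -14.2050)
End effector: (1.8818, -14.2050)

Answer: 1.8818 -14.2050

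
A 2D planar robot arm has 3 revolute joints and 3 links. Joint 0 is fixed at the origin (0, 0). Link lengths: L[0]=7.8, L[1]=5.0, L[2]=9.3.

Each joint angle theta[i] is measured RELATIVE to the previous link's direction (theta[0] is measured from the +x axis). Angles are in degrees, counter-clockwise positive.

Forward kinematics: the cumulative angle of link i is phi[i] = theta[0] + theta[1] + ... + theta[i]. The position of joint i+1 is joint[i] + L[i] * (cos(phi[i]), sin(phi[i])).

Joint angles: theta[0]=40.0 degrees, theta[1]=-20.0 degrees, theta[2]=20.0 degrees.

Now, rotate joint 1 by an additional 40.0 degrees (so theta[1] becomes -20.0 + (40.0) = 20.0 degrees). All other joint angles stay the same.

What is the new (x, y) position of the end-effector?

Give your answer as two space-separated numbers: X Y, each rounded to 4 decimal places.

joint[0] = (0.0000, 0.0000)  (base)
link 0: phi[0] = 40 = 40 deg
  cos(40 deg) = 0.7660, sin(40 deg) = 0.6428
  joint[1] = (0.0000, 0.0000) + 7.8 * (0.7660, 0.6428) = (0.0000 + 5.9751, 0.0000 + 5.0137) = (5.9751, 5.0137)
link 1: phi[1] = 40 + 20 = 60 deg
  cos(60 deg) = 0.5000, sin(60 deg) = 0.8660
  joint[2] = (5.9751, 5.0137) + 5 * (0.5000, 0.8660) = (5.9751 + 2.5000, 5.0137 + 4.3301) = (8.4751, 9.3439)
link 2: phi[2] = 40 + 20 + 20 = 80 deg
  cos(80 deg) = 0.1736, sin(80 deg) = 0.9848
  joint[3] = (8.4751, 9.3439) + 9.3 * (0.1736, 0.9848) = (8.4751 + 1.6149, 9.3439 + 9.1587) = (10.0901, 18.5026)
End effector: (10.0901, 18.5026)

Answer: 10.0901 18.5026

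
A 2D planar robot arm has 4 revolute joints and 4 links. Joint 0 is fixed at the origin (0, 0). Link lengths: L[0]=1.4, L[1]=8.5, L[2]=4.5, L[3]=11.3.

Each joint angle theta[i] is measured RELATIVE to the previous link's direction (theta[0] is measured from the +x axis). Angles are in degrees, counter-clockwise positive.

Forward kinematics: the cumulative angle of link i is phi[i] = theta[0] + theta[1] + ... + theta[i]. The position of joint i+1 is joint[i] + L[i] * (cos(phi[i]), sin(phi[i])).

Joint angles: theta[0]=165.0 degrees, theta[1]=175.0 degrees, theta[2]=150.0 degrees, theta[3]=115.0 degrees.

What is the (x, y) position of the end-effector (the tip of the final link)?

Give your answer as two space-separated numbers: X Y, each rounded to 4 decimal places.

Answer: -1.0330 -9.3389

Derivation:
joint[0] = (0.0000, 0.0000)  (base)
link 0: phi[0] = 165 = 165 deg
  cos(165 deg) = -0.9659, sin(165 deg) = 0.2588
  joint[1] = (0.0000, 0.0000) + 1.4 * (-0.9659, 0.2588) = (0.0000 + -1.3523, 0.0000 + 0.3623) = (-1.3523, 0.3623)
link 1: phi[1] = 165 + 175 = 340 deg
  cos(340 deg) = 0.9397, sin(340 deg) = -0.3420
  joint[2] = (-1.3523, 0.3623) + 8.5 * (0.9397, -0.3420) = (-1.3523 + 7.9874, 0.3623 + -2.9072) = (6.6351, -2.5448)
link 2: phi[2] = 165 + 175 + 150 = 490 deg
  cos(490 deg) = -0.6428, sin(490 deg) = 0.7660
  joint[3] = (6.6351, -2.5448) + 4.5 * (-0.6428, 0.7660) = (6.6351 + -2.8925, -2.5448 + 3.4472) = (3.7425, 0.9024)
link 3: phi[3] = 165 + 175 + 150 + 115 = 605 deg
  cos(605 deg) = -0.4226, sin(605 deg) = -0.9063
  joint[4] = (3.7425, 0.9024) + 11.3 * (-0.4226, -0.9063) = (3.7425 + -4.7756, 0.9024 + -10.2413) = (-1.0330, -9.3389)
End effector: (-1.0330, -9.3389)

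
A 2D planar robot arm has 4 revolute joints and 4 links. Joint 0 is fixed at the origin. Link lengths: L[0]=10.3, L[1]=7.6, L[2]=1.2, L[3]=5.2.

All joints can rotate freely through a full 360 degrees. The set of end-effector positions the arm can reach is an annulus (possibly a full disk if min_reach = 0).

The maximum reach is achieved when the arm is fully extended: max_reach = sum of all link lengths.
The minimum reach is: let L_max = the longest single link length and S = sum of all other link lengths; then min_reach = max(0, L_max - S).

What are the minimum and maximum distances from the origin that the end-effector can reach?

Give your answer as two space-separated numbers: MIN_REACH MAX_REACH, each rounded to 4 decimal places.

Answer: 0.0000 24.3000

Derivation:
Link lengths: [10.3, 7.6, 1.2, 5.2]
max_reach = 10.3 + 7.6 + 1.2 + 5.2 = 24.3
L_max = max([10.3, 7.6, 1.2, 5.2]) = 10.3
S (sum of others) = 24.3 - 10.3 = 14
min_reach = max(0, 10.3 - 14) = max(0, -3.7) = 0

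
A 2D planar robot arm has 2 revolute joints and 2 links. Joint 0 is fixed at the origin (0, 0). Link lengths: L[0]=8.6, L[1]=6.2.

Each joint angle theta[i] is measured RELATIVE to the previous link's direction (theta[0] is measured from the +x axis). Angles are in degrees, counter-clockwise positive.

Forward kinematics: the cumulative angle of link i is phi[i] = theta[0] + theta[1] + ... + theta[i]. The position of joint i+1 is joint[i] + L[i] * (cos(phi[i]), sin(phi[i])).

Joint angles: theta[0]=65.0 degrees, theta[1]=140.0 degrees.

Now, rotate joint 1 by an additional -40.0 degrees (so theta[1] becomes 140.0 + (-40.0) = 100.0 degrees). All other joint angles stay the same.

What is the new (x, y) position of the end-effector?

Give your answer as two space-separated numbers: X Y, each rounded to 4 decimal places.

Answer: -2.3542 9.3989

Derivation:
joint[0] = (0.0000, 0.0000)  (base)
link 0: phi[0] = 65 = 65 deg
  cos(65 deg) = 0.4226, sin(65 deg) = 0.9063
  joint[1] = (0.0000, 0.0000) + 8.6 * (0.4226, 0.9063) = (0.0000 + 3.6345, 0.0000 + 7.7942) = (3.6345, 7.7942)
link 1: phi[1] = 65 + 100 = 165 deg
  cos(165 deg) = -0.9659, sin(165 deg) = 0.2588
  joint[2] = (3.6345, 7.7942) + 6.2 * (-0.9659, 0.2588) = (3.6345 + -5.9887, 7.7942 + 1.6047) = (-2.3542, 9.3989)
End effector: (-2.3542, 9.3989)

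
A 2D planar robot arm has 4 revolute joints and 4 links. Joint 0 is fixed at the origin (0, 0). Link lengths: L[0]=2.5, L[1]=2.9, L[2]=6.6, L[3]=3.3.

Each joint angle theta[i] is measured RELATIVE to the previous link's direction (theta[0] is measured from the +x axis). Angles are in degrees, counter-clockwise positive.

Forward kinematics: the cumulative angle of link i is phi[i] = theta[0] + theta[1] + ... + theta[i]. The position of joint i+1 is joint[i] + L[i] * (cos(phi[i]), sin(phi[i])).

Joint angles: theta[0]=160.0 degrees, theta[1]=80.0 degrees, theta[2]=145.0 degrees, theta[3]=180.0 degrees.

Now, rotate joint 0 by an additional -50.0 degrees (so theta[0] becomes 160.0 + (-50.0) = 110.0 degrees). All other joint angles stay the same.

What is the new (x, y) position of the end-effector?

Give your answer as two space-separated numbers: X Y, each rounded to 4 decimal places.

Answer: -0.7202 0.4510

Derivation:
joint[0] = (0.0000, 0.0000)  (base)
link 0: phi[0] = 110 = 110 deg
  cos(110 deg) = -0.3420, sin(110 deg) = 0.9397
  joint[1] = (0.0000, 0.0000) + 2.5 * (-0.3420, 0.9397) = (0.0000 + -0.8551, 0.0000 + 2.3492) = (-0.8551, 2.3492)
link 1: phi[1] = 110 + 80 = 190 deg
  cos(190 deg) = -0.9848, sin(190 deg) = -0.1736
  joint[2] = (-0.8551, 2.3492) + 2.9 * (-0.9848, -0.1736) = (-0.8551 + -2.8559, 2.3492 + -0.5036) = (-3.7110, 1.8457)
link 2: phi[2] = 110 + 80 + 145 = 335 deg
  cos(335 deg) = 0.9063, sin(335 deg) = -0.4226
  joint[3] = (-3.7110, 1.8457) + 6.6 * (0.9063, -0.4226) = (-3.7110 + 5.9816, 1.8457 + -2.7893) = (2.2706, -0.9436)
link 3: phi[3] = 110 + 80 + 145 + 180 = 515 deg
  cos(515 deg) = -0.9063, sin(515 deg) = 0.4226
  joint[4] = (2.2706, -0.9436) + 3.3 * (-0.9063, 0.4226) = (2.2706 + -2.9908, -0.9436 + 1.3946) = (-0.7202, 0.4510)
End effector: (-0.7202, 0.4510)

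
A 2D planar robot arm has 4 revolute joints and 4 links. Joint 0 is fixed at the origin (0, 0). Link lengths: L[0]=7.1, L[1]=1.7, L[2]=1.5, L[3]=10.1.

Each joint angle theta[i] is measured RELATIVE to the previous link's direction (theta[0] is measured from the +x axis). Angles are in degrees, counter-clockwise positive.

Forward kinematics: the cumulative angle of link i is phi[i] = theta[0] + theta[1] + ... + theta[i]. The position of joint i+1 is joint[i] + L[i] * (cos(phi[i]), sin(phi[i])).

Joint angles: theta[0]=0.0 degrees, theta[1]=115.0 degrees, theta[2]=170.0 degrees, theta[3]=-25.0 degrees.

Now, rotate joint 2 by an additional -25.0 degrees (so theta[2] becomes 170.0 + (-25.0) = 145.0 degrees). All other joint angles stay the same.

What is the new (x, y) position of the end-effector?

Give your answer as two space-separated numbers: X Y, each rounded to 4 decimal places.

joint[0] = (0.0000, 0.0000)  (base)
link 0: phi[0] = 0 = 0 deg
  cos(0 deg) = 1.0000, sin(0 deg) = 0.0000
  joint[1] = (0.0000, 0.0000) + 7.1 * (1.0000, 0.0000) = (0.0000 + 7.1000, 0.0000 + 0.0000) = (7.1000, 0.0000)
link 1: phi[1] = 0 + 115 = 115 deg
  cos(115 deg) = -0.4226, sin(115 deg) = 0.9063
  joint[2] = (7.1000, 0.0000) + 1.7 * (-0.4226, 0.9063) = (7.1000 + -0.7185, 0.0000 + 1.5407) = (6.3815, 1.5407)
link 2: phi[2] = 0 + 115 + 145 = 260 deg
  cos(260 deg) = -0.1736, sin(260 deg) = -0.9848
  joint[3] = (6.3815, 1.5407) + 1.5 * (-0.1736, -0.9848) = (6.3815 + -0.2605, 1.5407 + -1.4772) = (6.1211, 0.0635)
link 3: phi[3] = 0 + 115 + 145 + -25 = 235 deg
  cos(235 deg) = -0.5736, sin(235 deg) = -0.8192
  joint[4] = (6.1211, 0.0635) + 10.1 * (-0.5736, -0.8192) = (6.1211 + -5.7931, 0.0635 + -8.2734) = (0.3280, -8.2099)
End effector: (0.3280, -8.2099)

Answer: 0.3280 -8.2099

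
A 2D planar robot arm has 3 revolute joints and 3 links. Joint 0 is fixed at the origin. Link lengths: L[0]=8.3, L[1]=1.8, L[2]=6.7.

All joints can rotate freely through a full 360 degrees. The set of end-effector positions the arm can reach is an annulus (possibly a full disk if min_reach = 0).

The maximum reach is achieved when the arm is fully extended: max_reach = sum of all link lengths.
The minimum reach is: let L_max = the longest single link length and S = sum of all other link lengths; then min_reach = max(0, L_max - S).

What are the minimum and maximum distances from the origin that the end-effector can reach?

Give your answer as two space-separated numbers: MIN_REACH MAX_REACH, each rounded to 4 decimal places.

Link lengths: [8.3, 1.8, 6.7]
max_reach = 8.3 + 1.8 + 6.7 = 16.8
L_max = max([8.3, 1.8, 6.7]) = 8.3
S (sum of others) = 16.8 - 8.3 = 8.5
min_reach = max(0, 8.3 - 8.5) = max(0, -0.2) = 0

Answer: 0.0000 16.8000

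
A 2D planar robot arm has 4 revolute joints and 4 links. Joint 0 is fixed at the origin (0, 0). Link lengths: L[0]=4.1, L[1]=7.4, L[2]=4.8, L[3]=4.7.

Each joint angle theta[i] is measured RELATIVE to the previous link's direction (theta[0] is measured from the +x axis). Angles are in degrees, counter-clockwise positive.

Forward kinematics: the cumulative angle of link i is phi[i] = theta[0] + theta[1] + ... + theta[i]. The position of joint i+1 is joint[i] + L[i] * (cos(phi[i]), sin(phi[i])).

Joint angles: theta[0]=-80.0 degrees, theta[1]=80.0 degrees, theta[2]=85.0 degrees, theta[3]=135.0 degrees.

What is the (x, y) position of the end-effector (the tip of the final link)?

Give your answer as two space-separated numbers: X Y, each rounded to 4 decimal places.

joint[0] = (0.0000, 0.0000)  (base)
link 0: phi[0] = -80 = -80 deg
  cos(-80 deg) = 0.1736, sin(-80 deg) = -0.9848
  joint[1] = (0.0000, 0.0000) + 4.1 * (0.1736, -0.9848) = (0.0000 + 0.7120, 0.0000 + -4.0377) = (0.7120, -4.0377)
link 1: phi[1] = -80 + 80 = 0 deg
  cos(0 deg) = 1.0000, sin(0 deg) = 0.0000
  joint[2] = (0.7120, -4.0377) + 7.4 * (1.0000, 0.0000) = (0.7120 + 7.4000, -4.0377 + 0.0000) = (8.1120, -4.0377)
link 2: phi[2] = -80 + 80 + 85 = 85 deg
  cos(85 deg) = 0.0872, sin(85 deg) = 0.9962
  joint[3] = (8.1120, -4.0377) + 4.8 * (0.0872, 0.9962) = (8.1120 + 0.4183, -4.0377 + 4.7817) = (8.5303, 0.7440)
link 3: phi[3] = -80 + 80 + 85 + 135 = 220 deg
  cos(220 deg) = -0.7660, sin(220 deg) = -0.6428
  joint[4] = (8.5303, 0.7440) + 4.7 * (-0.7660, -0.6428) = (8.5303 + -3.6004, 0.7440 + -3.0211) = (4.9299, -2.2771)
End effector: (4.9299, -2.2771)

Answer: 4.9299 -2.2771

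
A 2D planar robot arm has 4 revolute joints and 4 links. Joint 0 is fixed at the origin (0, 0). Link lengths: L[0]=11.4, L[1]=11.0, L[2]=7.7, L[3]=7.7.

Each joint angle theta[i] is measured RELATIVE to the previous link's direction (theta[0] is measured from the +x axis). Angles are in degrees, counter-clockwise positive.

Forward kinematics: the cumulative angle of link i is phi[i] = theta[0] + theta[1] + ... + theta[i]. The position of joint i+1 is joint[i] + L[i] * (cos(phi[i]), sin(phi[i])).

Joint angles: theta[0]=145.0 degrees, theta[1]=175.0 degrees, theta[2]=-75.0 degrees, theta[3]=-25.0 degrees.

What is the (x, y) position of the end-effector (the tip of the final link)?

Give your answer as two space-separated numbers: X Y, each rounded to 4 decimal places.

Answer: -10.0645 -12.4599

Derivation:
joint[0] = (0.0000, 0.0000)  (base)
link 0: phi[0] = 145 = 145 deg
  cos(145 deg) = -0.8192, sin(145 deg) = 0.5736
  joint[1] = (0.0000, 0.0000) + 11.4 * (-0.8192, 0.5736) = (0.0000 + -9.3383, 0.0000 + 6.5388) = (-9.3383, 6.5388)
link 1: phi[1] = 145 + 175 = 320 deg
  cos(320 deg) = 0.7660, sin(320 deg) = -0.6428
  joint[2] = (-9.3383, 6.5388) + 11 * (0.7660, -0.6428) = (-9.3383 + 8.4265, 6.5388 + -7.0707) = (-0.9118, -0.5319)
link 2: phi[2] = 145 + 175 + -75 = 245 deg
  cos(245 deg) = -0.4226, sin(245 deg) = -0.9063
  joint[3] = (-0.9118, -0.5319) + 7.7 * (-0.4226, -0.9063) = (-0.9118 + -3.2542, -0.5319 + -6.9786) = (-4.1660, -7.5105)
link 3: phi[3] = 145 + 175 + -75 + -25 = 220 deg
  cos(220 deg) = -0.7660, sin(220 deg) = -0.6428
  joint[4] = (-4.1660, -7.5105) + 7.7 * (-0.7660, -0.6428) = (-4.1660 + -5.8985, -7.5105 + -4.9495) = (-10.0645, -12.4599)
End effector: (-10.0645, -12.4599)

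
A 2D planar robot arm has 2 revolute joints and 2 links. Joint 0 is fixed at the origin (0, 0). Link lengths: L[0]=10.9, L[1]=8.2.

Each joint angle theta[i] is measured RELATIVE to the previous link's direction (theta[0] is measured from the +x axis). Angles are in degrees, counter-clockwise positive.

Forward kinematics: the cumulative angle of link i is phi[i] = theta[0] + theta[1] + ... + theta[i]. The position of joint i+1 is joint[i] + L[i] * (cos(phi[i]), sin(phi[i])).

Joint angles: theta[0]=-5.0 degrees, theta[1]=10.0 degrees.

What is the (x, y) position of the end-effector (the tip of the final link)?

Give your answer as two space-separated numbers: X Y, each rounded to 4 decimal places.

joint[0] = (0.0000, 0.0000)  (base)
link 0: phi[0] = -5 = -5 deg
  cos(-5 deg) = 0.9962, sin(-5 deg) = -0.0872
  joint[1] = (0.0000, 0.0000) + 10.9 * (0.9962, -0.0872) = (0.0000 + 10.8585, 0.0000 + -0.9500) = (10.8585, -0.9500)
link 1: phi[1] = -5 + 10 = 5 deg
  cos(5 deg) = 0.9962, sin(5 deg) = 0.0872
  joint[2] = (10.8585, -0.9500) + 8.2 * (0.9962, 0.0872) = (10.8585 + 8.1688, -0.9500 + 0.7147) = (19.0273, -0.2353)
End effector: (19.0273, -0.2353)

Answer: 19.0273 -0.2353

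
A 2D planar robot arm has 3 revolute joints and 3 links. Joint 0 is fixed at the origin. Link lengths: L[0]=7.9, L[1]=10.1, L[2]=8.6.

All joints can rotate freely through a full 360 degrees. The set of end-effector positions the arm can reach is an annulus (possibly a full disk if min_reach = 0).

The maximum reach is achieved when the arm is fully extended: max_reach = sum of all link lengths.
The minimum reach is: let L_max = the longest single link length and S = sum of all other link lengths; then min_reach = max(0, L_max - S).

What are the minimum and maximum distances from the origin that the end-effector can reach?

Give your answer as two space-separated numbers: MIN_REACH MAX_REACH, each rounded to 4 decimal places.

Link lengths: [7.9, 10.1, 8.6]
max_reach = 7.9 + 10.1 + 8.6 = 26.6
L_max = max([7.9, 10.1, 8.6]) = 10.1
S (sum of others) = 26.6 - 10.1 = 16.5
min_reach = max(0, 10.1 - 16.5) = max(0, -6.4) = 0

Answer: 0.0000 26.6000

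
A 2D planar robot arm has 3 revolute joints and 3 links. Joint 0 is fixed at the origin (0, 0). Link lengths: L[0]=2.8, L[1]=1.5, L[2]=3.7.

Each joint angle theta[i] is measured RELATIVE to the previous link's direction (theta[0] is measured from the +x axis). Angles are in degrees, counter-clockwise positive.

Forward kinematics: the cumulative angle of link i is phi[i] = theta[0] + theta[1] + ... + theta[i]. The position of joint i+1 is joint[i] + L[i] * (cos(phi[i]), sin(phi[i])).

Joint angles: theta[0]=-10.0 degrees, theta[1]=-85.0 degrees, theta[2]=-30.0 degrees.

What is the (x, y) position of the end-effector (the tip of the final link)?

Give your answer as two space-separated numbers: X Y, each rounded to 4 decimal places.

joint[0] = (0.0000, 0.0000)  (base)
link 0: phi[0] = -10 = -10 deg
  cos(-10 deg) = 0.9848, sin(-10 deg) = -0.1736
  joint[1] = (0.0000, 0.0000) + 2.8 * (0.9848, -0.1736) = (0.0000 + 2.7575, 0.0000 + -0.4862) = (2.7575, -0.4862)
link 1: phi[1] = -10 + -85 = -95 deg
  cos(-95 deg) = -0.0872, sin(-95 deg) = -0.9962
  joint[2] = (2.7575, -0.4862) + 1.5 * (-0.0872, -0.9962) = (2.7575 + -0.1307, -0.4862 + -1.4943) = (2.6267, -1.9805)
link 2: phi[2] = -10 + -85 + -30 = -125 deg
  cos(-125 deg) = -0.5736, sin(-125 deg) = -0.8192
  joint[3] = (2.6267, -1.9805) + 3.7 * (-0.5736, -0.8192) = (2.6267 + -2.1222, -1.9805 + -3.0309) = (0.5045, -5.0114)
End effector: (0.5045, -5.0114)

Answer: 0.5045 -5.0114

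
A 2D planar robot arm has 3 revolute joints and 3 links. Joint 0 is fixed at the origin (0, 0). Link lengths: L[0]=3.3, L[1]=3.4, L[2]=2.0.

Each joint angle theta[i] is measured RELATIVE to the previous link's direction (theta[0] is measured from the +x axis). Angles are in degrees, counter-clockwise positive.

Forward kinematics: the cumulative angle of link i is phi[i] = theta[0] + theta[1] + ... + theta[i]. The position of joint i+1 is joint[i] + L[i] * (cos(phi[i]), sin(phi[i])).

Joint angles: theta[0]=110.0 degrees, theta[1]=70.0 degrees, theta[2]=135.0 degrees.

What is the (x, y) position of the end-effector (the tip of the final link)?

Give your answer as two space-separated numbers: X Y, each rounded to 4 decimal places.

joint[0] = (0.0000, 0.0000)  (base)
link 0: phi[0] = 110 = 110 deg
  cos(110 deg) = -0.3420, sin(110 deg) = 0.9397
  joint[1] = (0.0000, 0.0000) + 3.3 * (-0.3420, 0.9397) = (0.0000 + -1.1287, 0.0000 + 3.1010) = (-1.1287, 3.1010)
link 1: phi[1] = 110 + 70 = 180 deg
  cos(180 deg) = -1.0000, sin(180 deg) = 0.0000
  joint[2] = (-1.1287, 3.1010) + 3.4 * (-1.0000, 0.0000) = (-1.1287 + -3.4000, 3.1010 + 0.0000) = (-4.5287, 3.1010)
link 2: phi[2] = 110 + 70 + 135 = 315 deg
  cos(315 deg) = 0.7071, sin(315 deg) = -0.7071
  joint[3] = (-4.5287, 3.1010) + 2 * (0.7071, -0.7071) = (-4.5287 + 1.4142, 3.1010 + -1.4142) = (-3.1145, 1.6868)
End effector: (-3.1145, 1.6868)

Answer: -3.1145 1.6868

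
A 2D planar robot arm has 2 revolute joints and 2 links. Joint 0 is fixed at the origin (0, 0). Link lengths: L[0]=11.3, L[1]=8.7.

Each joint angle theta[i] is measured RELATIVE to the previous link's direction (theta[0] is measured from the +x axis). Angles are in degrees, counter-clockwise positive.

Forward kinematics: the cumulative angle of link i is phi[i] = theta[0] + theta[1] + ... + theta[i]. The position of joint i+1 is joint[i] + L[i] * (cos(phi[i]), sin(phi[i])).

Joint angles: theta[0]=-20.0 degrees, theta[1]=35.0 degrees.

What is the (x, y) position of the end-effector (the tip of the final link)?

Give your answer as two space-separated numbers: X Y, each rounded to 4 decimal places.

Answer: 19.0221 -1.6131

Derivation:
joint[0] = (0.0000, 0.0000)  (base)
link 0: phi[0] = -20 = -20 deg
  cos(-20 deg) = 0.9397, sin(-20 deg) = -0.3420
  joint[1] = (0.0000, 0.0000) + 11.3 * (0.9397, -0.3420) = (0.0000 + 10.6185, 0.0000 + -3.8648) = (10.6185, -3.8648)
link 1: phi[1] = -20 + 35 = 15 deg
  cos(15 deg) = 0.9659, sin(15 deg) = 0.2588
  joint[2] = (10.6185, -3.8648) + 8.7 * (0.9659, 0.2588) = (10.6185 + 8.4036, -3.8648 + 2.2517) = (19.0221, -1.6131)
End effector: (19.0221, -1.6131)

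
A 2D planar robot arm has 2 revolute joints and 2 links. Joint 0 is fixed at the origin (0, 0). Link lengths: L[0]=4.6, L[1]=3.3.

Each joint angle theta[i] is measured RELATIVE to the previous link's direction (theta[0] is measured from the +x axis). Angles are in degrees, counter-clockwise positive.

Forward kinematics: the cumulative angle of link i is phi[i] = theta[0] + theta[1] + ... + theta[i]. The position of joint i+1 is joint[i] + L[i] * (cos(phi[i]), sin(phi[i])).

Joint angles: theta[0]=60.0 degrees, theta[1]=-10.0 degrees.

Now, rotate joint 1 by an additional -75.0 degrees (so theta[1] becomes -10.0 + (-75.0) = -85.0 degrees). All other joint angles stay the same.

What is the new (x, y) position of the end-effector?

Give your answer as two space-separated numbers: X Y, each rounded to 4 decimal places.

Answer: 5.2908 2.5891

Derivation:
joint[0] = (0.0000, 0.0000)  (base)
link 0: phi[0] = 60 = 60 deg
  cos(60 deg) = 0.5000, sin(60 deg) = 0.8660
  joint[1] = (0.0000, 0.0000) + 4.6 * (0.5000, 0.8660) = (0.0000 + 2.3000, 0.0000 + 3.9837) = (2.3000, 3.9837)
link 1: phi[1] = 60 + -85 = -25 deg
  cos(-25 deg) = 0.9063, sin(-25 deg) = -0.4226
  joint[2] = (2.3000, 3.9837) + 3.3 * (0.9063, -0.4226) = (2.3000 + 2.9908, 3.9837 + -1.3946) = (5.2908, 2.5891)
End effector: (5.2908, 2.5891)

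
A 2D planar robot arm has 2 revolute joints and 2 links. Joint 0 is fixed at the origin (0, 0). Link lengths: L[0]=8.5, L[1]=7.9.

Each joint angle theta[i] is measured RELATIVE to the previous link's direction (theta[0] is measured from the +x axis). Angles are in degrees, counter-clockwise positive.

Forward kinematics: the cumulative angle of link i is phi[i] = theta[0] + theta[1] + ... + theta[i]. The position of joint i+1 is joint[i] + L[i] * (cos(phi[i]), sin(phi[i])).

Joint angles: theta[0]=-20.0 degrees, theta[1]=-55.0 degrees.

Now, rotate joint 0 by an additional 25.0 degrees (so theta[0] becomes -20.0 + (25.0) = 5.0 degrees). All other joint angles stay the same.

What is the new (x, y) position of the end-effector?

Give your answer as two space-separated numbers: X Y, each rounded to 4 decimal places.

Answer: 13.5457 -5.3109

Derivation:
joint[0] = (0.0000, 0.0000)  (base)
link 0: phi[0] = 5 = 5 deg
  cos(5 deg) = 0.9962, sin(5 deg) = 0.0872
  joint[1] = (0.0000, 0.0000) + 8.5 * (0.9962, 0.0872) = (0.0000 + 8.4677, 0.0000 + 0.7408) = (8.4677, 0.7408)
link 1: phi[1] = 5 + -55 = -50 deg
  cos(-50 deg) = 0.6428, sin(-50 deg) = -0.7660
  joint[2] = (8.4677, 0.7408) + 7.9 * (0.6428, -0.7660) = (8.4677 + 5.0780, 0.7408 + -6.0518) = (13.5457, -5.3109)
End effector: (13.5457, -5.3109)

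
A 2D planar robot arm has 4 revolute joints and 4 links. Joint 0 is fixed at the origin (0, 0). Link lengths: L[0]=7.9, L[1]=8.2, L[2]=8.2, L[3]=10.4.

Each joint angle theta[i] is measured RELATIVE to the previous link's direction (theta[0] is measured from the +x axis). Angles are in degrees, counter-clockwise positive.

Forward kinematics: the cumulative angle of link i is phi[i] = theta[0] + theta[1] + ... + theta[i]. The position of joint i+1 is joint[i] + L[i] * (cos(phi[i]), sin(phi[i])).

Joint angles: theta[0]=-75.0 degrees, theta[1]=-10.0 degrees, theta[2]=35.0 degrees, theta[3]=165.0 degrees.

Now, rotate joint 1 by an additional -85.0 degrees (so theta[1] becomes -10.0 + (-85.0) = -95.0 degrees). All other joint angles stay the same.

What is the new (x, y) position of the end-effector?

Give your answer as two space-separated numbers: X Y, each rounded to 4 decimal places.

Answer: -2.8224 -9.6530

Derivation:
joint[0] = (0.0000, 0.0000)  (base)
link 0: phi[0] = -75 = -75 deg
  cos(-75 deg) = 0.2588, sin(-75 deg) = -0.9659
  joint[1] = (0.0000, 0.0000) + 7.9 * (0.2588, -0.9659) = (0.0000 + 2.0447, 0.0000 + -7.6308) = (2.0447, -7.6308)
link 1: phi[1] = -75 + -95 = -170 deg
  cos(-170 deg) = -0.9848, sin(-170 deg) = -0.1736
  joint[2] = (2.0447, -7.6308) + 8.2 * (-0.9848, -0.1736) = (2.0447 + -8.0754, -7.6308 + -1.4239) = (-6.0308, -9.0547)
link 2: phi[2] = -75 + -95 + 35 = -135 deg
  cos(-135 deg) = -0.7071, sin(-135 deg) = -0.7071
  joint[3] = (-6.0308, -9.0547) + 8.2 * (-0.7071, -0.7071) = (-6.0308 + -5.7983, -9.0547 + -5.7983) = (-11.8290, -14.8530)
link 3: phi[3] = -75 + -95 + 35 + 165 = 30 deg
  cos(30 deg) = 0.8660, sin(30 deg) = 0.5000
  joint[4] = (-11.8290, -14.8530) + 10.4 * (0.8660, 0.5000) = (-11.8290 + 9.0067, -14.8530 + 5.2000) = (-2.8224, -9.6530)
End effector: (-2.8224, -9.6530)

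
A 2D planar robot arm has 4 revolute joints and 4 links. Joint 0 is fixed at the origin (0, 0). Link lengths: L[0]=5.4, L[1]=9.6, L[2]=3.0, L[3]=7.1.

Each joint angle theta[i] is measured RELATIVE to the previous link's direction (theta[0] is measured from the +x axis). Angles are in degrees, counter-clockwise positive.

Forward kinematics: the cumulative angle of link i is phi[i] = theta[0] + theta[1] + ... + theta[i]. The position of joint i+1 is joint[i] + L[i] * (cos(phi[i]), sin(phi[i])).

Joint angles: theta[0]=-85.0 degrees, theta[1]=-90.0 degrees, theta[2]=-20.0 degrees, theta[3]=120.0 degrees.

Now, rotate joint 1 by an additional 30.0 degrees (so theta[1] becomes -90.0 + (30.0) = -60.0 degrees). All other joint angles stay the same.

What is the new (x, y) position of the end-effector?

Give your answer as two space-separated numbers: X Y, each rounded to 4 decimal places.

joint[0] = (0.0000, 0.0000)  (base)
link 0: phi[0] = -85 = -85 deg
  cos(-85 deg) = 0.0872, sin(-85 deg) = -0.9962
  joint[1] = (0.0000, 0.0000) + 5.4 * (0.0872, -0.9962) = (0.0000 + 0.4706, 0.0000 + -5.3795) = (0.4706, -5.3795)
link 1: phi[1] = -85 + -60 = -145 deg
  cos(-145 deg) = -0.8192, sin(-145 deg) = -0.5736
  joint[2] = (0.4706, -5.3795) + 9.6 * (-0.8192, -0.5736) = (0.4706 + -7.8639, -5.3795 + -5.5063) = (-7.3932, -10.8858)
link 2: phi[2] = -85 + -60 + -20 = -165 deg
  cos(-165 deg) = -0.9659, sin(-165 deg) = -0.2588
  joint[3] = (-7.3932, -10.8858) + 3 * (-0.9659, -0.2588) = (-7.3932 + -2.8978, -10.8858 + -0.7765) = (-10.2910, -11.6622)
link 3: phi[3] = -85 + -60 + -20 + 120 = -45 deg
  cos(-45 deg) = 0.7071, sin(-45 deg) = -0.7071
  joint[4] = (-10.2910, -11.6622) + 7.1 * (0.7071, -0.7071) = (-10.2910 + 5.0205, -11.6622 + -5.0205) = (-5.2705, -16.6827)
End effector: (-5.2705, -16.6827)

Answer: -5.2705 -16.6827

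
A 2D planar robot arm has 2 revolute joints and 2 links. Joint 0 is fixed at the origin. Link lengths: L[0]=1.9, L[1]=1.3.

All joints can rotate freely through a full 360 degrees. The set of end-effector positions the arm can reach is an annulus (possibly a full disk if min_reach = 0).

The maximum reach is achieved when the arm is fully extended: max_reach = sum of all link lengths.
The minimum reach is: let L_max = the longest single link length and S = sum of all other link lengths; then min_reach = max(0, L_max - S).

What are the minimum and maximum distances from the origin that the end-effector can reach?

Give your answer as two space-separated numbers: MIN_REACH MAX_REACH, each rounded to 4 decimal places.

Link lengths: [1.9, 1.3]
max_reach = 1.9 + 1.3 = 3.2
L_max = max([1.9, 1.3]) = 1.9
S (sum of others) = 3.2 - 1.9 = 1.3
min_reach = max(0, 1.9 - 1.3) = max(0, 0.6) = 0.6

Answer: 0.6000 3.2000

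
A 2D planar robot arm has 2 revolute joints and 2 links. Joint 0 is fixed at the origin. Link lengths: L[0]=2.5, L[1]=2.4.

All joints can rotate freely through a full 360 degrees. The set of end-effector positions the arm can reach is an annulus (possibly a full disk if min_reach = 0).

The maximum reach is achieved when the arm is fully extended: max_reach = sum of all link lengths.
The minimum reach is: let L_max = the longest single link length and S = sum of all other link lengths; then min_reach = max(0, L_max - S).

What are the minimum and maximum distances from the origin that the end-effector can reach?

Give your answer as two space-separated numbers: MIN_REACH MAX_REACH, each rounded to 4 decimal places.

Answer: 0.1000 4.9000

Derivation:
Link lengths: [2.5, 2.4]
max_reach = 2.5 + 2.4 = 4.9
L_max = max([2.5, 2.4]) = 2.5
S (sum of others) = 4.9 - 2.5 = 2.4
min_reach = max(0, 2.5 - 2.4) = max(0, 0.1) = 0.1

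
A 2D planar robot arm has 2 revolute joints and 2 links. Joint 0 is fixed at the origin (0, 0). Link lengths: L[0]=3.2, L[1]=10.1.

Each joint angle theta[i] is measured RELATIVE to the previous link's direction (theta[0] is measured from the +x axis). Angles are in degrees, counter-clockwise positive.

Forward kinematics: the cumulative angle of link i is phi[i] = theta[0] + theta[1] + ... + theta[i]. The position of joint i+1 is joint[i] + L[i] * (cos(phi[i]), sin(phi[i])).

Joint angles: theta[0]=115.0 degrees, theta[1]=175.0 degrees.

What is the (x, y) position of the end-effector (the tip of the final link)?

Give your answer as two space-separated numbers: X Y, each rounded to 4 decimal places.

Answer: 2.1020 -6.5907

Derivation:
joint[0] = (0.0000, 0.0000)  (base)
link 0: phi[0] = 115 = 115 deg
  cos(115 deg) = -0.4226, sin(115 deg) = 0.9063
  joint[1] = (0.0000, 0.0000) + 3.2 * (-0.4226, 0.9063) = (0.0000 + -1.3524, 0.0000 + 2.9002) = (-1.3524, 2.9002)
link 1: phi[1] = 115 + 175 = 290 deg
  cos(290 deg) = 0.3420, sin(290 deg) = -0.9397
  joint[2] = (-1.3524, 2.9002) + 10.1 * (0.3420, -0.9397) = (-1.3524 + 3.4544, 2.9002 + -9.4909) = (2.1020, -6.5907)
End effector: (2.1020, -6.5907)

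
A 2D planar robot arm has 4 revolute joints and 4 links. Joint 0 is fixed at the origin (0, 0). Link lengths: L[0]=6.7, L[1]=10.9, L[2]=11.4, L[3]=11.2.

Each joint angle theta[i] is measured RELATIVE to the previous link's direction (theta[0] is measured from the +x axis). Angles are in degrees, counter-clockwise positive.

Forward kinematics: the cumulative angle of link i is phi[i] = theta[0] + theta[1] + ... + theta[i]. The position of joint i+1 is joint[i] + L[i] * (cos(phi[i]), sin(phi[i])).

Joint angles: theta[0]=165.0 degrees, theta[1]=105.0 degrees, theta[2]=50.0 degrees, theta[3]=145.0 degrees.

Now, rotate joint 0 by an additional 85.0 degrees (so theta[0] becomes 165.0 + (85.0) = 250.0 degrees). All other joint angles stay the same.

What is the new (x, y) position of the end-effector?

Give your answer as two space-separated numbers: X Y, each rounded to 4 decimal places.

joint[0] = (0.0000, 0.0000)  (base)
link 0: phi[0] = 250 = 250 deg
  cos(250 deg) = -0.3420, sin(250 deg) = -0.9397
  joint[1] = (0.0000, 0.0000) + 6.7 * (-0.3420, -0.9397) = (0.0000 + -2.2915, 0.0000 + -6.2959) = (-2.2915, -6.2959)
link 1: phi[1] = 250 + 105 = 355 deg
  cos(355 deg) = 0.9962, sin(355 deg) = -0.0872
  joint[2] = (-2.2915, -6.2959) + 10.9 * (0.9962, -0.0872) = (-2.2915 + 10.8585, -6.2959 + -0.9500) = (8.5670, -7.2459)
link 2: phi[2] = 250 + 105 + 50 = 405 deg
  cos(405 deg) = 0.7071, sin(405 deg) = 0.7071
  joint[3] = (8.5670, -7.2459) + 11.4 * (0.7071, 0.7071) = (8.5670 + 8.0610, -7.2459 + 8.0610) = (16.6280, 0.8151)
link 3: phi[3] = 250 + 105 + 50 + 145 = 550 deg
  cos(550 deg) = -0.9848, sin(550 deg) = -0.1736
  joint[4] = (16.6280, 0.8151) + 11.2 * (-0.9848, -0.1736) = (16.6280 + -11.0298, 0.8151 + -1.9449) = (5.5982, -1.1298)
End effector: (5.5982, -1.1298)

Answer: 5.5982 -1.1298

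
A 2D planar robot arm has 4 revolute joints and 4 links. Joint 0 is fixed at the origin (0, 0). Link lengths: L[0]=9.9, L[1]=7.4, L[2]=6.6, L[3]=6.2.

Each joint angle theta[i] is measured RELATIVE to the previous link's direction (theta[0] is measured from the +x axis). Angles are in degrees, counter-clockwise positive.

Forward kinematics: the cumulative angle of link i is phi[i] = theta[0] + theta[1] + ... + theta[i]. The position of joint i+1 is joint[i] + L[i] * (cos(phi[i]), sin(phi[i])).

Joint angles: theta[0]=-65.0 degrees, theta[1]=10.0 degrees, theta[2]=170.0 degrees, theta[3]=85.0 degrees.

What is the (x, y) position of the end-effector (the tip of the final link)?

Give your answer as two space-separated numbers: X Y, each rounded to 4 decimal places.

Answer: -0.1870 -11.1731

Derivation:
joint[0] = (0.0000, 0.0000)  (base)
link 0: phi[0] = -65 = -65 deg
  cos(-65 deg) = 0.4226, sin(-65 deg) = -0.9063
  joint[1] = (0.0000, 0.0000) + 9.9 * (0.4226, -0.9063) = (0.0000 + 4.1839, 0.0000 + -8.9724) = (4.1839, -8.9724)
link 1: phi[1] = -65 + 10 = -55 deg
  cos(-55 deg) = 0.5736, sin(-55 deg) = -0.8192
  joint[2] = (4.1839, -8.9724) + 7.4 * (0.5736, -0.8192) = (4.1839 + 4.2445, -8.9724 + -6.0617) = (8.4284, -15.0342)
link 2: phi[2] = -65 + 10 + 170 = 115 deg
  cos(115 deg) = -0.4226, sin(115 deg) = 0.9063
  joint[3] = (8.4284, -15.0342) + 6.6 * (-0.4226, 0.9063) = (8.4284 + -2.7893, -15.0342 + 5.9816) = (5.6391, -9.0525)
link 3: phi[3] = -65 + 10 + 170 + 85 = 200 deg
  cos(200 deg) = -0.9397, sin(200 deg) = -0.3420
  joint[4] = (5.6391, -9.0525) + 6.2 * (-0.9397, -0.3420) = (5.6391 + -5.8261, -9.0525 + -2.1205) = (-0.1870, -11.1731)
End effector: (-0.1870, -11.1731)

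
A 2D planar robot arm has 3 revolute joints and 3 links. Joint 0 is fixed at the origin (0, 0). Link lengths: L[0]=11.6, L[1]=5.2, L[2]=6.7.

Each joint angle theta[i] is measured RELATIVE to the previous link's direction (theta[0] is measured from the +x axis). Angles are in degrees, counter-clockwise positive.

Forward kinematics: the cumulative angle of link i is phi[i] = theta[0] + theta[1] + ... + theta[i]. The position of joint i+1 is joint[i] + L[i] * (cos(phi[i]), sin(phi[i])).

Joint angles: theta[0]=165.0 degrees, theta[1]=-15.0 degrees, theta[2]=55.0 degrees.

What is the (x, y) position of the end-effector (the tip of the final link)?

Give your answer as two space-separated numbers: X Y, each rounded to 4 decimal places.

joint[0] = (0.0000, 0.0000)  (base)
link 0: phi[0] = 165 = 165 deg
  cos(165 deg) = -0.9659, sin(165 deg) = 0.2588
  joint[1] = (0.0000, 0.0000) + 11.6 * (-0.9659, 0.2588) = (0.0000 + -11.2047, 0.0000 + 3.0023) = (-11.2047, 3.0023)
link 1: phi[1] = 165 + -15 = 150 deg
  cos(150 deg) = -0.8660, sin(150 deg) = 0.5000
  joint[2] = (-11.2047, 3.0023) + 5.2 * (-0.8660, 0.5000) = (-11.2047 + -4.5033, 3.0023 + 2.6000) = (-15.7081, 5.6023)
link 2: phi[2] = 165 + -15 + 55 = 205 deg
  cos(205 deg) = -0.9063, sin(205 deg) = -0.4226
  joint[3] = (-15.7081, 5.6023) + 6.7 * (-0.9063, -0.4226) = (-15.7081 + -6.0723, 5.6023 + -2.8315) = (-21.7803, 2.7708)
End effector: (-21.7803, 2.7708)

Answer: -21.7803 2.7708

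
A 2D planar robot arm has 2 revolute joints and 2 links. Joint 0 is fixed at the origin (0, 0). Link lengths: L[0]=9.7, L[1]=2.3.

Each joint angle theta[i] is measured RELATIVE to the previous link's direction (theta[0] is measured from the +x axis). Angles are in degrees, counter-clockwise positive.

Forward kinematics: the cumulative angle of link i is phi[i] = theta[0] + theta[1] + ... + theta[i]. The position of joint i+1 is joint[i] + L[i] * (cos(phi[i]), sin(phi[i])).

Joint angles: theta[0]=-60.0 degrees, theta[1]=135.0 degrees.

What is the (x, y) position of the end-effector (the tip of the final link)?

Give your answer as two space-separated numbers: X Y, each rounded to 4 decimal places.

joint[0] = (0.0000, 0.0000)  (base)
link 0: phi[0] = -60 = -60 deg
  cos(-60 deg) = 0.5000, sin(-60 deg) = -0.8660
  joint[1] = (0.0000, 0.0000) + 9.7 * (0.5000, -0.8660) = (0.0000 + 4.8500, 0.0000 + -8.4004) = (4.8500, -8.4004)
link 1: phi[1] = -60 + 135 = 75 deg
  cos(75 deg) = 0.2588, sin(75 deg) = 0.9659
  joint[2] = (4.8500, -8.4004) + 2.3 * (0.2588, 0.9659) = (4.8500 + 0.5953, -8.4004 + 2.2216) = (5.4453, -6.1788)
End effector: (5.4453, -6.1788)

Answer: 5.4453 -6.1788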